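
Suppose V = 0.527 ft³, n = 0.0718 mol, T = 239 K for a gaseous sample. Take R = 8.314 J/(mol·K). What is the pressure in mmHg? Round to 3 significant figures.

71.7 mmHg

From the ideal-gas law: P = nRT/V.
V = 0.527 ft³ = 0.01492 m³; n = 0.0718 mol; T = 239 K; R = 8.314 J/(mol·K).
P = 9560 Pa
9560 Pa × (1 mmHg / 133.3 Pa) = 71.71 mmHg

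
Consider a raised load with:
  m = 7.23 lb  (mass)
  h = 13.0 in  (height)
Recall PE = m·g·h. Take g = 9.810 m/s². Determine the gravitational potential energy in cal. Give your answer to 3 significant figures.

PE is given directly by: PE = mgh.
m = 7.23 lb = 3.279 kg; h = 13.0 in = 0.3302 m; g = 9.810 m/s².
PE = 10.62 J  (the unit combination reduces to kg·m²/s² = J)
10.62 J × (1 cal / 4.184 J) = 2.539 cal

2.54 cal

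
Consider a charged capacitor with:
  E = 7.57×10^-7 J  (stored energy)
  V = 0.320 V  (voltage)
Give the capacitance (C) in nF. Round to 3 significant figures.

Rearranging: C = 2E/V².
E = 7.57×10^-7 J; V = 0.320 V.
C = 1.479×10^-5 F
1.479×10^-5 F × (1 nF / 1.000×10^-9 F) = 14785 nF

14800 nF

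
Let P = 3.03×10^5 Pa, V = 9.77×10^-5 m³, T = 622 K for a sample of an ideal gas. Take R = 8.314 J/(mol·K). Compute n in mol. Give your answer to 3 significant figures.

0.00572 mol

Solving PV = nRT for n: n = PV/(RT).
P = 3.03×10^5 Pa; V = 9.77×10^-5 m³; T = 622 K; R = 8.314 J/(mol·K).
n = 0.005724 mol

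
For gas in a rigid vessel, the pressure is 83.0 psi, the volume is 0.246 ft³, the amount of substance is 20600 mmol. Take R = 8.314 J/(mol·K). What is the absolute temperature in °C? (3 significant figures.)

Rearranging: T = PV/(nR).
P = 83.0 psi = 5.723×10^5 Pa; V = 0.246 ft³ = 0.006966 m³; n = 20600 mmol = 20.60 mol; R = 8.314 J/(mol·K).
T = 23.28 K
23.28 K − 273.15 = -249.9 °C

-250 °C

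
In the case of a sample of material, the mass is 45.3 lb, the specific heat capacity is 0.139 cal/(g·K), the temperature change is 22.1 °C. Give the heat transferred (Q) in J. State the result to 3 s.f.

Directly: Q = mcΔT.
m = 45.3 lb = 20.55 kg; c = 0.139 cal/(g·K) = 581.6 J/(kg·K); ΔT = 22.1 °C = 22.10 K.
Q = 2.641×10^5 J

2.64×10^5 J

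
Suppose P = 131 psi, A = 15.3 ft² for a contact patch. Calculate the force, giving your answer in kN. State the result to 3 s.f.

Solving P = F/A for F: F = P·A.
P = 131 psi = 9.032×10^5 Pa; A = 15.3 ft² = 1.421 m².
F = 1.284×10^6 N
1.284×10^6 N × (1 kN / 1000 N) = 1284 kN

1280 kN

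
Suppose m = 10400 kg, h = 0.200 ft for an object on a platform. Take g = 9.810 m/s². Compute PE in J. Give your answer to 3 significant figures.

PE is given directly by: PE = mgh.
m = 10400 kg; h = 0.200 ft = 0.06096 m; g = 9.810 m/s².
PE = 6219 J  (the unit combination reduces to kg·m²/s² = J)

6220 J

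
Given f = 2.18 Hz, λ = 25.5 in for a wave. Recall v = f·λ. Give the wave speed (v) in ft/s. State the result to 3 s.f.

v is given directly by: v = fλ.
f = 2.18 Hz; λ = 25.5 in = 0.6477 m.
v = 1.412 m/s
1.412 m/s × (1 ft/s / 0.3048 m/s) = 4.632 ft/s

4.63 ft/s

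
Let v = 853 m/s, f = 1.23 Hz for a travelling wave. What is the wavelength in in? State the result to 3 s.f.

Solving v = f·λ for λ: λ = v/f.
v = 853 m/s; f = 1.23 Hz.
λ = 693.5 m
693.5 m × (1 in / 0.02540 m) = 27303 in

27300 in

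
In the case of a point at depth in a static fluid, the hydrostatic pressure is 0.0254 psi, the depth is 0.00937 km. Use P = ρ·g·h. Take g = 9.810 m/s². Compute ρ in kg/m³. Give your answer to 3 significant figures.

Rearranging: ρ = P/(g·h).
P = 0.0254 psi = 175.1 Pa; h = 0.00937 km = 9.370 m; g = 9.810 m/s².
ρ = 1.905 kg/m³

1.91 kg/m³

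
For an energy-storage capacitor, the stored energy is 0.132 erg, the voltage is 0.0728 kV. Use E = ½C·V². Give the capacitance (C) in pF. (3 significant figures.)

Rearranging: C = 2E/V².
E = 0.132 erg = 1.320×10^-8 J; V = 0.0728 kV = 72.80 V.
C = 4.981×10^-12 F
4.981×10^-12 F × (1 pF / 1.000×10^-12 F) = 4.981 pF

4.98 pF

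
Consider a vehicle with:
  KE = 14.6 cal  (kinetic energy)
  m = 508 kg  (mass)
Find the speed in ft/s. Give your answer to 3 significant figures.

Rearranging: v = √(2·KE/m).
KE = 14.6 cal = 61.09 J; m = 508 kg.
v = 0.4904 m/s
0.4904 m/s × (1 ft/s / 0.3048 m/s) = 1.609 ft/s

1.61 ft/s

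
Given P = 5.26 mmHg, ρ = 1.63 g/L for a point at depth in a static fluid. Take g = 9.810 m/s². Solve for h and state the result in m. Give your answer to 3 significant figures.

43.9 m

Rearranging P = ρ·g·h for h: h = P/(ρ·g).
P = 5.26 mmHg = 701.3 Pa; ρ = 1.63 g/L = 1.630 kg/m³; g = 9.810 m/s².
h = 43.86 m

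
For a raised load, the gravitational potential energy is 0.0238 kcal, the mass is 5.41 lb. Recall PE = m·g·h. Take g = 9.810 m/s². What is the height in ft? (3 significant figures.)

Solving PE = m·g·h for h: h = PE/(m·g).
PE = 0.0238 kcal = 99.58 J; m = 5.41 lb = 2.454 kg; g = 9.810 m/s².
h = 4.137 m
4.137 m × (1 ft / 0.3048 m) = 13.57 ft

13.6 ft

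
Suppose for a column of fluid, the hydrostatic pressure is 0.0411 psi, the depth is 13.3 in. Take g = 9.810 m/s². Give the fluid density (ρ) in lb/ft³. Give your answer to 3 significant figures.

5.34 lb/ft³

Rearranging: ρ = P/(g·h).
P = 0.0411 psi = 283.4 Pa; h = 13.3 in = 0.3378 m; g = 9.810 m/s².
ρ = 85.51 kg/m³
85.51 kg/m³ × (1 lb/ft³ / 16.02 kg/m³) = 5.338 lb/ft³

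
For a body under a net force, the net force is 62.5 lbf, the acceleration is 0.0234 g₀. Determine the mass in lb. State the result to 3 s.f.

From Newton's second law: m = F/a.
F = 62.5 lbf = 278.0 N; a = 0.0234 g₀ = 0.2295 m/s².
m = 1212 kg
1212 kg × (1 lb / 0.4536 kg) = 2671 lb

2670 lb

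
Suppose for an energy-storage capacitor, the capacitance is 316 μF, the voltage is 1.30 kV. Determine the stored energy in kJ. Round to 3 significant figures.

E is given directly by: E = ½CV².
C = 316 μF = 3.160×10^-4 F; V = 1.30 kV = 1300 V.
E = 267.0 J
267.0 J × (1 kJ / 1000 J) = 0.2670 kJ

0.267 kJ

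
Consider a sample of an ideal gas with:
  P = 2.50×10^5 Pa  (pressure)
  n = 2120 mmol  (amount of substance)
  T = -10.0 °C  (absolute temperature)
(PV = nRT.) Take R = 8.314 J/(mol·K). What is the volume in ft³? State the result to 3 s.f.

0.655 ft³

Solving PV = nRT for V: V = nRT/P.
P = 2.50×10^5 Pa; n = 2120 mmol = 2.120 mol; T = -10.0 °C = 263.1 K; R = 8.314 J/(mol·K).
V = 0.01855 m³
0.01855 m³ × (1 ft³ / 0.02832 m³) = 0.6552 ft³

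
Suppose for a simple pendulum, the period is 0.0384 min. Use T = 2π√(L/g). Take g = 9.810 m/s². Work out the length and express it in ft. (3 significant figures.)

Rearranging T = 2π√(L/g) for L: L = g·(T/2π)².
T = 0.0384 min = 2.304 s; g = 9.810 m/s².
L = 1.319 m
1.319 m × (1 ft / 0.3048 m) = 4.328 ft

4.33 ft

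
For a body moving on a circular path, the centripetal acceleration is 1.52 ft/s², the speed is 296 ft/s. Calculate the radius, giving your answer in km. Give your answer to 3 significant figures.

17.6 km

Solving a = v²/r for r: r = v²/a.
a = 1.52 ft/s² = 0.4633 m/s²; v = 296 ft/s = 90.22 m/s.
r = 17569 m
17569 m × (1 km / 1000 m) = 17.57 km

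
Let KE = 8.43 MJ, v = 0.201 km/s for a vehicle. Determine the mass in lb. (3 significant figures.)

Rearranging KE = ½mv² for m: m = 2·KE/v².
KE = 8.43 MJ = 8.430×10^6 J; v = 0.201 km/s = 201.0 m/s.
m = 417.3 kg
417.3 kg × (1 lb / 0.4536 kg) = 920.0 lb

920 lb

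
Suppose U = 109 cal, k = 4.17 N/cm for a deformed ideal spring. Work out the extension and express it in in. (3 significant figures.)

Rearranging U = ½k·x² for x: x = √(2U/k).
U = 109 cal = 456.1 J; k = 4.17 N/cm = 417.0 N/m.
x = 1.479 m
1.479 m × (1 in / 0.02540 m) = 58.23 in

58.2 in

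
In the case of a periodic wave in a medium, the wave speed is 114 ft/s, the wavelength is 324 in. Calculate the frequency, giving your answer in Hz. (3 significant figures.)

Rearranging: f = v/λ.
v = 114 ft/s = 34.75 m/s; λ = 324 in = 8.230 m.
f = 4.222 Hz

4.22 Hz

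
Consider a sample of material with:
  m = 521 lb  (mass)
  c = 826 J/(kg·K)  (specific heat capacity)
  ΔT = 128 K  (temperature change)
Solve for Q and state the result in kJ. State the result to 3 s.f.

Q is given directly by: Q = mcΔT.
m = 521 lb = 236.3 kg; c = 826 J/(kg·K); ΔT = 128 K.
Q = 2.499×10^7 J  (the unit combination reduces to kg·m²/s² = J)
2.499×10^7 J × (1 kJ / 1000 J) = 24986 kJ

25000 kJ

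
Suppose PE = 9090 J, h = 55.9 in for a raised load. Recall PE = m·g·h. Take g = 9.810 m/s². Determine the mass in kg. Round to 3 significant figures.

Rearranging: m = PE/(g·h).
PE = 9090 J; h = 55.9 in = 1.420 m; g = 9.810 m/s².
m = 652.6 kg

653 kg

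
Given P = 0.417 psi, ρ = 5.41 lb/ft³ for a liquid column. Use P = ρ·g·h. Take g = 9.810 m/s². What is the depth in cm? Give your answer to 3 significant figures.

338 cm

Rearranging P = ρ·g·h for h: h = P/(ρ·g).
P = 0.417 psi = 2875 Pa; ρ = 5.41 lb/ft³ = 86.66 kg/m³; g = 9.810 m/s².
h = 3.382 m
3.382 m × (1 cm / 0.01000 m) = 338.2 cm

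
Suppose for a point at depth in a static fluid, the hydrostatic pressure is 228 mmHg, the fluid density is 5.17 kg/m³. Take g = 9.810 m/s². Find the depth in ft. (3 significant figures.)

1970 ft

Rearranging: h = P/(ρ·g).
P = 228 mmHg = 30397 Pa; ρ = 5.17 kg/m³; g = 9.810 m/s².
h = 599.3 m
599.3 m × (1 ft / 0.3048 m) = 1966 ft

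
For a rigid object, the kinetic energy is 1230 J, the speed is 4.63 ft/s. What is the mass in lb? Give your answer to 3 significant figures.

2720 lb

Rearranging KE = ½mv² for m: m = 2·KE/v².
KE = 1230 J; v = 4.63 ft/s = 1.411 m/s.
m = 1235 kg
1235 kg × (1 lb / 0.4536 kg) = 2723 lb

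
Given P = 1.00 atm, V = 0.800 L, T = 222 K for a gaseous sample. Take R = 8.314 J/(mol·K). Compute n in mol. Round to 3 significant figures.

0.0439 mol

Rearranging: n = PV/(RT).
P = 1.00 atm = 1.013×10^5 Pa; V = 0.800 L = 8.000×10^-4 m³; T = 222 K; R = 8.314 J/(mol·K).
n = 0.04392 mol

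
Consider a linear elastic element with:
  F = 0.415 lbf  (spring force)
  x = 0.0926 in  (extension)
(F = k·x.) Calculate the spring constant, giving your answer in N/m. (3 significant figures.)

785 N/m

From Hooke's law: k = F/x.
F = 0.415 lbf = 1.846 N; x = 0.0926 in = 0.002352 m.
k = 784.9 N/m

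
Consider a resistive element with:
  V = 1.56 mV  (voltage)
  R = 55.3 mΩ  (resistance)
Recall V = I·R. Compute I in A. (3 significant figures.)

0.0282 A

Rearranging: I = V/R.
V = 1.56 mV = 0.001560 V; R = 55.3 mΩ = 0.05530 Ω.
I = 0.02821 A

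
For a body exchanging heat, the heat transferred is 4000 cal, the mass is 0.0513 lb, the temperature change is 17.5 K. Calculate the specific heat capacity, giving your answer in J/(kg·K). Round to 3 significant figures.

41100 J/(kg·K)

Solving Q = m·c·ΔT for c: c = Q/(m·ΔT).
Q = 4000 cal = 16736 J; m = 0.0513 lb = 0.02327 kg; ΔT = 17.5 K.
c = 41099 J/(kg·K)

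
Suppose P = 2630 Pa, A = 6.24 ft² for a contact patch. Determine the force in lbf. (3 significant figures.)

Rearranging: F = P·A.
P = 2630 Pa; A = 6.24 ft² = 0.5797 m².
F = 1525 N
1525 N × (1 lbf / 4.448 N) = 342.8 lbf

343 lbf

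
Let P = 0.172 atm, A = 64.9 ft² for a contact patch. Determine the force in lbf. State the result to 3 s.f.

Solving P = F/A for F: F = P·A.
P = 0.172 atm = 17428 Pa; A = 64.9 ft² = 6.029 m².
F = 1.051×10^5 N  (the unit combination reduces to kg·m/s² = N)
1.051×10^5 N × (1 lbf / 4.448 N) = 23623 lbf

23600 lbf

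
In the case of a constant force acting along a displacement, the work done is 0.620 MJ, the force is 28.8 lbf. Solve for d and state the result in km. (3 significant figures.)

4.84 km

Rearranging W = F·d for d: d = W/F.
W = 0.620 MJ = 6.200×10^5 J; F = 28.8 lbf = 128.1 N.
d = 4840 m
4840 m × (1 km / 1000 m) = 4.840 km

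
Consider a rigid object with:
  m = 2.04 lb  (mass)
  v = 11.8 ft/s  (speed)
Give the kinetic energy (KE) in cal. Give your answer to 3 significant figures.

Directly: KE = ½mv².
m = 2.04 lb = 0.9253 kg; v = 11.8 ft/s = 3.597 m/s.
KE = 5.985 J
5.985 J × (1 cal / 4.184 J) = 1.430 cal

1.43 cal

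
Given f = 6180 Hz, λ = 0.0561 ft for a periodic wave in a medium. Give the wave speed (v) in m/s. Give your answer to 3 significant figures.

106 m/s

Directly: v = fλ.
f = 6180 Hz; λ = 0.0561 ft = 0.01710 m.
v = 105.7 m/s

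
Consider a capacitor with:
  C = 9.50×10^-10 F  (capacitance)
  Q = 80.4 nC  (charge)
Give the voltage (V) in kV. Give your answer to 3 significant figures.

0.0846 kV

Rearranging C = Q/V for V: V = Q/C.
C = 9.50×10^-10 F; Q = 80.4 nC = 8.040×10^-8 C.
V = 84.63 V
84.63 V × (1 kV / 1000 V) = 0.08463 kV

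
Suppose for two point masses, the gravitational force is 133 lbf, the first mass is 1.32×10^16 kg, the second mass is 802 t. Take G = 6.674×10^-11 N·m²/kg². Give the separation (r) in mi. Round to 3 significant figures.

21.5 mi

From Newton's law of gravitation: r = √(G·m₁m₂/F).
F = 133 lbf = 591.6 N; m₁ = 1.32×10^16 kg; m₂ = 802 t = 8.020×10^5 kg; G = 6.674×10^-11 N·m²/kg².
r = 34558 m
34558 m × (1 mi / 1609 m) = 21.47 mi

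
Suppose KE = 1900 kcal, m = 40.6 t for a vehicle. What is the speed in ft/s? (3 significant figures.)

Solving KE = ½mv² for v: v = √(2·KE/m).
KE = 1900 kcal = 7.950×10^6 J; m = 40.6 t = 40600 kg.
v = 19.79 m/s
19.79 m/s × (1 ft/s / 0.3048 m/s) = 64.92 ft/s

64.9 ft/s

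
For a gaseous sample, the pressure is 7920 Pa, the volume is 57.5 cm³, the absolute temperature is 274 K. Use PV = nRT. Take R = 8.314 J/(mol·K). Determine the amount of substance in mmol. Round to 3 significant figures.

Rearranging PV = nRT for n: n = PV/(RT).
P = 7920 Pa; V = 57.5 cm³ = 5.750×10^-5 m³; T = 274 K; R = 8.314 J/(mol·K).
n = 1.999×10^-4 mol
1.999×10^-4 mol × (1 mmol / 0.001000 mol) = 0.1999 mmol

0.200 mmol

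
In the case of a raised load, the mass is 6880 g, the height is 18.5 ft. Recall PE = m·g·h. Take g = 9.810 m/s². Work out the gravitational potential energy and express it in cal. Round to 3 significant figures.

91.0 cal

Directly: PE = mgh.
m = 6880 g = 6.880 kg; h = 18.5 ft = 5.639 m; g = 9.810 m/s².
PE = 380.6 J
380.6 J × (1 cal / 4.184 J) = 90.96 cal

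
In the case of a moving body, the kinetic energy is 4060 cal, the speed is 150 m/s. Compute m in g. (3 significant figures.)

1510 g

Rearranging KE = ½mv² for m: m = 2·KE/v².
KE = 4060 cal = 16987 J; v = 150 m/s.
m = 1.510 kg
1.510 kg × (1 g / 0.001000 kg) = 1510 g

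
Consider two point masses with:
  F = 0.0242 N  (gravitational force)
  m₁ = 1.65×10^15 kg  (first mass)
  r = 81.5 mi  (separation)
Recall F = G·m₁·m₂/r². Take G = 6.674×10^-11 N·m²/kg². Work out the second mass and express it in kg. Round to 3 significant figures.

3780 kg

From Newton's law of gravitation: m₂ = F·r²/(G·m₁).
F = 0.0242 N; m₁ = 1.65×10^15 kg; r = 81.5 mi = 1.312×10^5 m; G = 6.674×10^-11 N·m²/kg².
m₂ = 3781 kg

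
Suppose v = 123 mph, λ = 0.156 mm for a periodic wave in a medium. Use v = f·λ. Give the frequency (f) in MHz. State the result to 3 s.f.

Solving v = f·λ for f: f = v/λ.
v = 123 mph = 54.99 m/s; λ = 0.156 mm = 1.560×10^-4 m.
f = 3.525×10^5 Hz
3.525×10^5 Hz × (1 MHz / 1.000×10^6 Hz) = 0.3525 MHz

0.352 MHz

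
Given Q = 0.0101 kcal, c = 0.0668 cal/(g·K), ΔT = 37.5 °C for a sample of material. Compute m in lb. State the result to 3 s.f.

0.00889 lb

Solving Q = m·c·ΔT for m: m = Q/(c·ΔT).
Q = 0.0101 kcal = 42.26 J; c = 0.0668 cal/(g·K) = 279.5 J/(kg·K); ΔT = 37.5 °C = 37.50 K.
m = 0.004032 kg
0.004032 kg × (1 lb / 0.4536 kg) = 0.008889 lb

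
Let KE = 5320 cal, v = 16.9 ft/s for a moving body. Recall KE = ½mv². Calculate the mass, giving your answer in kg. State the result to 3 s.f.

Solving KE = ½mv² for m: m = 2·KE/v².
KE = 5320 cal = 22259 J; v = 16.9 ft/s = 5.151 m/s.
m = 1678 kg

1680 kg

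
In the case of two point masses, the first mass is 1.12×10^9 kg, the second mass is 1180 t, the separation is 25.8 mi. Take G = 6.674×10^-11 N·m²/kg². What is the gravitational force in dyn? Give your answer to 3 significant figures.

5.12 dyn

Directly: F = Gm₁m₂/r².
m₁ = 1.12×10^9 kg; m₂ = 1180 t = 1.180×10^6 kg; r = 25.8 mi = 41521 m; G = 6.674×10^-11 N·m²/kg².
F = 5.116×10^-5 N  (the unit combination reduces to kg·m/s² = N)
5.116×10^-5 N × (1 dyn / 1.000×10^-5 N) = 5.116 dyn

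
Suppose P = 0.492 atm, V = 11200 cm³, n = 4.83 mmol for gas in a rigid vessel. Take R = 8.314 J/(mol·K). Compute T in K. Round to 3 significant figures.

13900 K

Solving PV = nRT for T: T = PV/(nR).
P = 0.492 atm = 49852 Pa; V = 11200 cm³ = 0.01120 m³; n = 4.83 mmol = 0.004830 mol; R = 8.314 J/(mol·K).
T = 13904 K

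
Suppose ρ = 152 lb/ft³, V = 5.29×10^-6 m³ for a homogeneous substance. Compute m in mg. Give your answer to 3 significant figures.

12900 mg

Rearranging: m = ρV.
ρ = 152 lb/ft³ = 2435 kg/m³; V = 5.29×10^-6 m³.
m = 0.01288 kg
0.01288 kg × (1 mg / 1.000×10^-6 kg) = 12880 mg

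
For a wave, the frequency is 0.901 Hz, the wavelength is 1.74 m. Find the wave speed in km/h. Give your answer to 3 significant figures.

5.64 km/h

Directly: v = fλ.
f = 0.901 Hz; λ = 1.74 m.
v = 1.568 m/s
1.568 m/s × (1 km/h / 0.2778 m/s) = 5.644 km/h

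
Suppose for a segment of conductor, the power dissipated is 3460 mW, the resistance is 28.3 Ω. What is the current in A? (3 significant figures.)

0.350 A

Rearranging: I = √(P/R).
P = 3460 mW = 3.460 W; R = 28.3 Ω.
I = 0.3497 A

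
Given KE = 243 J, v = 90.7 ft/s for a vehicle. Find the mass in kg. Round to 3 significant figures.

Rearranging KE = ½mv² for m: m = 2·KE/v².
KE = 243 J; v = 90.7 ft/s = 27.65 m/s.
m = 0.6359 kg

0.636 kg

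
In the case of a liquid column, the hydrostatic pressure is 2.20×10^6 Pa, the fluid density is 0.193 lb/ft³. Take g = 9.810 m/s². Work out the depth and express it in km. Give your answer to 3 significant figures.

Solving P = ρ·g·h for h: h = P/(ρ·g).
P = 2.20×10^6 Pa; ρ = 0.193 lb/ft³ = 3.092 kg/m³; g = 9.810 m/s².
h = 72540 m
72540 m × (1 km / 1000 m) = 72.54 km

72.5 km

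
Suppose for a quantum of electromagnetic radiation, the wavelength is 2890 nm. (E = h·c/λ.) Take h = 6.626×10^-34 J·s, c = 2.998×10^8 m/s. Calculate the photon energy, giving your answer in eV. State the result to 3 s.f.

0.429 eV

E is given directly by: E = hc/λ.
λ = 2890 nm = 2.890×10^-6 m; h = 6.626×10^-34 J·s; c = 2.998×10^8 m/s.
E = 6.874×10^-20 J
6.874×10^-20 J × (1 eV / 1.602×10^-19 J) = 0.4290 eV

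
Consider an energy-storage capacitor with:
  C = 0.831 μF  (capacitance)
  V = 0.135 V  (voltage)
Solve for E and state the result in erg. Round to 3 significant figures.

E is given directly by: E = ½CV².
C = 0.831 μF = 8.310×10^-7 F; V = 0.135 V.
E = 7.572×10^-9 J  (the unit combination reduces to kg·m²/s² = J)
7.572×10^-9 J × (1 erg / 1.000×10^-7 J) = 0.07572 erg

0.0757 erg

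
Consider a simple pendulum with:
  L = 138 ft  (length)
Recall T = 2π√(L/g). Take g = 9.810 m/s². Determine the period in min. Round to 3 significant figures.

T is given directly by: T = 2π√(L/g).
L = 138 ft = 42.06 m; g = 9.810 m/s².
T = 13.01 s
13.01 s × (1 min / 60.00 s) = 0.2168 min

0.217 min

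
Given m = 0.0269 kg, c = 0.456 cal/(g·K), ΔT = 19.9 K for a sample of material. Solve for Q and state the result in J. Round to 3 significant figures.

Q is given directly by: Q = mcΔT.
m = 0.0269 kg; c = 0.456 cal/(g·K) = 1908 J/(kg·K); ΔT = 19.9 K.
Q = 1021 J  (the unit combination reduces to kg·m²/s² = J)

1020 J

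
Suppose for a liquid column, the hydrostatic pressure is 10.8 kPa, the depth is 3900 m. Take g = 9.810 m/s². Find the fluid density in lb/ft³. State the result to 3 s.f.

Rearranging P = ρ·g·h for ρ: ρ = P/(g·h).
P = 10.8 kPa = 10800 Pa; h = 3900 m; g = 9.810 m/s².
ρ = 0.2823 kg/m³
0.2823 kg/m³ × (1 lb/ft³ / 16.02 kg/m³) = 0.01762 lb/ft³

0.0176 lb/ft³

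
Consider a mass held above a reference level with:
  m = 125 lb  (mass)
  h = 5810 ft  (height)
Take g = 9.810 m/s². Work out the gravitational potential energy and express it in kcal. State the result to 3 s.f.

Directly: PE = mgh.
m = 125 lb = 56.70 kg; h = 5810 ft = 1771 m; g = 9.810 m/s².
PE = 9.850×10^5 J
9.850×10^5 J × (1 kcal / 4184 J) = 235.4 kcal

235 kcal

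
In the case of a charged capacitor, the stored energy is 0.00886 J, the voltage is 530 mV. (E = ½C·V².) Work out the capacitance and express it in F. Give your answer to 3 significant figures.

0.0631 F

Solving E = ½C·V² for C: C = 2E/V².
E = 0.00886 J; V = 530 mV = 0.5300 V.
C = 0.06308 F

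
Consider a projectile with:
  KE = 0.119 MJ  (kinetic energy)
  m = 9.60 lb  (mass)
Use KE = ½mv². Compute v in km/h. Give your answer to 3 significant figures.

Rearranging: v = √(2·KE/m).
KE = 0.119 MJ = 1.190×10^5 J; m = 9.60 lb = 4.354 kg.
v = 233.8 m/s
233.8 m/s × (1 km/h / 0.2778 m/s) = 841.6 km/h

842 km/h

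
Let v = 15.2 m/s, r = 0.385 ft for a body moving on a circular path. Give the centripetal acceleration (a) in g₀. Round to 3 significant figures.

201 g₀

a is given directly by: a = v²/r.
v = 15.2 m/s; r = 0.385 ft = 0.1173 m.
a = 1969 m/s²
1969 m/s² × (1 g₀ / 9.807 m/s²) = 200.8 g₀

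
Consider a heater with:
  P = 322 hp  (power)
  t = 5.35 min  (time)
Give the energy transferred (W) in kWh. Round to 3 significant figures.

Rearranging: W = P·t.
P = 322 hp = 2.401×10^5 W; t = 5.35 min = 321.0 s.
W = 7.708×10^7 J  (the unit combination reduces to kg·m²/s² = J)
7.708×10^7 J × (1 kWh / 3.600×10^6 J) = 21.41 kWh

21.4 kWh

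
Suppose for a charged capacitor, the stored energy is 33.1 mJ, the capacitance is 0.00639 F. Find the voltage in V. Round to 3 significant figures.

3.22 V

Rearranging: V = √(2E/C).
E = 33.1 mJ = 0.03310 J; C = 0.00639 F.
V = 3.219 V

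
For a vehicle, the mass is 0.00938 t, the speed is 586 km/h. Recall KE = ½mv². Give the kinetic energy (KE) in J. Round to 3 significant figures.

Directly: KE = ½mv².
m = 0.00938 t = 9.380 kg; v = 586 km/h = 162.8 m/s.
KE = 1.243×10^5 J

1.24×10^5 J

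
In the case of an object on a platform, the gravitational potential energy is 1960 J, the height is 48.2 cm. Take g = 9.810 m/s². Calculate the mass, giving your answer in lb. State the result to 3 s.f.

914 lb

Rearranging: m = PE/(g·h).
PE = 1960 J; h = 48.2 cm = 0.4820 m; g = 9.810 m/s².
m = 414.5 kg
414.5 kg × (1 lb / 0.4536 kg) = 913.8 lb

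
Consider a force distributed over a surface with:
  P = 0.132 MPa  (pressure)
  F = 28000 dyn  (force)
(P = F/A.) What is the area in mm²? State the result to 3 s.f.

2.12 mm²

Solving P = F/A for A: A = F/P.
P = 0.132 MPa = 1.320×10^5 Pa; F = 28000 dyn = 0.2800 N.
A = 2.121×10^-6 m²
2.121×10^-6 m² × (1 mm² / 1.000×10^-6 m²) = 2.121 mm²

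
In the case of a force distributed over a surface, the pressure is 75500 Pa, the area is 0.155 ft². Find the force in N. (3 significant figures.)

Rearranging: F = P·A.
P = 75500 Pa; A = 0.155 ft² = 0.01440 m².
F = 1087 N

1090 N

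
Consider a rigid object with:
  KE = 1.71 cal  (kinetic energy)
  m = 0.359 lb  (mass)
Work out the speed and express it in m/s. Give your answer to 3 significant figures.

9.37 m/s

Rearranging: v = √(2·KE/m).
KE = 1.71 cal = 7.155 J; m = 0.359 lb = 0.1628 kg.
v = 9.374 m/s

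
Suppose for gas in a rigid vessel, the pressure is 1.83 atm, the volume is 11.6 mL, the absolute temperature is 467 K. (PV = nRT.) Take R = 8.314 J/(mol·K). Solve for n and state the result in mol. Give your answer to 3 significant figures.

5.54×10^-4 mol

Rearranging PV = nRT for n: n = PV/(RT).
P = 1.83 atm = 1.854×10^5 Pa; V = 11.6 mL = 1.160×10^-5 m³; T = 467 K; R = 8.314 J/(mol·K).
n = 5.540×10^-4 mol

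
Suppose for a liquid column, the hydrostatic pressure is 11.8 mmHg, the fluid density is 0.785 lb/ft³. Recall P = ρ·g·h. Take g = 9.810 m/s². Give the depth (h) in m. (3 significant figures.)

Rearranging: h = P/(ρ·g).
P = 11.8 mmHg = 1573 Pa; ρ = 0.785 lb/ft³ = 12.57 kg/m³; g = 9.810 m/s².
h = 12.75 m

12.8 m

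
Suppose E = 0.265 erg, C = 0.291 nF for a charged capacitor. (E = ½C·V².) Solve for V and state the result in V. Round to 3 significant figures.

13.5 V

Rearranging: V = √(2E/C).
E = 0.265 erg = 2.650×10^-8 J; C = 0.291 nF = 2.910×10^-10 F.
V = 13.50 V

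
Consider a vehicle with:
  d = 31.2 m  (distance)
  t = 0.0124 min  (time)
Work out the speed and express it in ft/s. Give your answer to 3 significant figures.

Directly: v = d/t.
d = 31.2 m; t = 0.0124 min = 0.7440 s.
v = 41.94 m/s
41.94 m/s × (1 ft/s / 0.3048 m/s) = 137.6 ft/s

138 ft/s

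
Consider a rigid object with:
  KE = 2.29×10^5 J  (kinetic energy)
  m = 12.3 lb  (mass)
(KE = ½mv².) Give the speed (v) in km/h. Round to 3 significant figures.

Rearranging: v = √(2·KE/m).
KE = 2.29×10^5 J; m = 12.3 lb = 5.579 kg.
v = 286.5 m/s
286.5 m/s × (1 km/h / 0.2778 m/s) = 1031 km/h

1030 km/h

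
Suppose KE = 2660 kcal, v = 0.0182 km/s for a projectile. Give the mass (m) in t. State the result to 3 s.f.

67.2 t

Solving KE = ½mv² for m: m = 2·KE/v².
KE = 2660 kcal = 1.113×10^7 J; v = 0.0182 km/s = 18.20 m/s.
m = 67199 kg
67199 kg × (1 t / 1000 kg) = 67.20 t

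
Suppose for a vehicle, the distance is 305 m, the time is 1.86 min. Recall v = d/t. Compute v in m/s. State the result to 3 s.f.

Directly: v = d/t.
d = 305 m; t = 1.86 min = 111.6 s.
v = 2.733 m/s

2.73 m/s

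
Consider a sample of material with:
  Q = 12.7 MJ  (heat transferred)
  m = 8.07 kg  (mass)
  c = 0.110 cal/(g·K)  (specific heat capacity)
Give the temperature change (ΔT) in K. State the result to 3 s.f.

3420 K

Rearranging: ΔT = Q/(m·c).
Q = 12.7 MJ = 1.270×10^7 J; m = 8.07 kg; c = 0.110 cal/(g·K) = 460.2 J/(kg·K).
ΔT = 3419 K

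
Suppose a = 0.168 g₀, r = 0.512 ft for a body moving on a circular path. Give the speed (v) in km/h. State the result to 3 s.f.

Rearranging a = v²/r for v: v = √(a·r).
a = 0.168 g₀ = 1.648 m/s²; r = 0.512 ft = 0.1561 m.
v = 0.5071 m/s
0.5071 m/s × (1 km/h / 0.2778 m/s) = 1.825 km/h

1.83 km/h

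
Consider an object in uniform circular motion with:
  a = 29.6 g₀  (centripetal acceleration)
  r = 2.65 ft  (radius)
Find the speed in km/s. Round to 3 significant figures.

0.0153 km/s

Rearranging a = v²/r for v: v = √(a·r).
a = 29.6 g₀ = 290.3 m/s²; r = 2.65 ft = 0.8077 m.
v = 15.31 m/s
15.31 m/s × (1 km/s / 1000 m/s) = 0.01531 km/s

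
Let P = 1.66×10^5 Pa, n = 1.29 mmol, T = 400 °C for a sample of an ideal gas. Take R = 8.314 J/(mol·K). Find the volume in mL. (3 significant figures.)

43.5 mL

Rearranging PV = nRT for V: V = nRT/P.
P = 1.66×10^5 Pa; n = 1.29 mmol = 0.001290 mol; T = 400 °C = 673.1 K; R = 8.314 J/(mol·K).
V = 4.349×10^-5 m³
4.349×10^-5 m³ × (1 mL / 1.000×10^-6 m³) = 43.49 mL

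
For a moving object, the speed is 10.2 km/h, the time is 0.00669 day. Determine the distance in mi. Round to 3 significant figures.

Solving v = d/t for d: d = v·t.
v = 10.2 km/h = 2.833 m/s; t = 0.00669 day = 578.0 s.
d = 1638 m
1638 m × (1 mi / 1609 m) = 1.018 mi

1.02 mi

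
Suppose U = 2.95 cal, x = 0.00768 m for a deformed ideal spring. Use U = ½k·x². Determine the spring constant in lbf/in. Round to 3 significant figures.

2390 lbf/in

Rearranging: k = 2U/x².
U = 2.95 cal = 12.34 J; x = 0.00768 m.
k = 4.185×10^5 N/m
4.185×10^5 N/m × (1 lbf/in / 175.1 N/m) = 2390 lbf/in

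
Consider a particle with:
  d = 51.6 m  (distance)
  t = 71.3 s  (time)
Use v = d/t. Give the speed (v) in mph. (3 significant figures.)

1.62 mph

v is given directly by: v = d/t.
d = 51.6 m; t = 71.3 s.
v = 0.7237 m/s
0.7237 m/s × (1 mph / 0.4470 m/s) = 1.619 mph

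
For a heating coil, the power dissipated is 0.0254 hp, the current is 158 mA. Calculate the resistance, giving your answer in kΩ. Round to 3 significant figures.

Rearranging: R = P/I².
P = 0.0254 hp = 18.94 W; I = 158 mA = 0.1580 A.
R = 758.7 Ω
758.7 Ω × (1 kΩ / 1000 Ω) = 0.7587 kΩ

0.759 kΩ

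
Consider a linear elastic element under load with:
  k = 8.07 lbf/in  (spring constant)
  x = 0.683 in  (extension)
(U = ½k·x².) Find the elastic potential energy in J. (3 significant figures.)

0.213 J

U is given directly by: U = ½kx².
k = 8.07 lbf/in = 1413 N/m; x = 0.683 in = 0.01735 m.
U = 0.2127 J  (the unit combination reduces to kg·m²/s² = J)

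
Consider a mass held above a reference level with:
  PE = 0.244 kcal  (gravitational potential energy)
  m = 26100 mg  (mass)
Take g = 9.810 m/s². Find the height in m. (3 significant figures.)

Rearranging PE = m·g·h for h: h = PE/(m·g).
PE = 0.244 kcal = 1021 J; m = 26100 mg = 0.02610 kg; g = 9.810 m/s².
h = 3987 m

3990 m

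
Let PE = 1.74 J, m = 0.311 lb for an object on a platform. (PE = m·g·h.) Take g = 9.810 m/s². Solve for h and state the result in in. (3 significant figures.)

Solving PE = m·g·h for h: h = PE/(m·g).
PE = 1.74 J; m = 0.311 lb = 0.1411 kg; g = 9.810 m/s².
h = 1.257 m
1.257 m × (1 in / 0.02540 m) = 49.50 in

49.5 in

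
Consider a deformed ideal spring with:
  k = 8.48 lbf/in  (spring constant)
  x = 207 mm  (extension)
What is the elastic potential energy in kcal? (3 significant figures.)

0.00760 kcal

U is given directly by: U = ½kx².
k = 8.48 lbf/in = 1485 N/m; x = 207 mm = 0.2070 m.
U = 31.82 J
31.82 J × (1 kcal / 4184 J) = 0.007604 kcal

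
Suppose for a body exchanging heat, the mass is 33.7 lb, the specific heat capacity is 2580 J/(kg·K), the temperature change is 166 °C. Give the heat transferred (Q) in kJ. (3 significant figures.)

Q is given directly by: Q = mcΔT.
m = 33.7 lb = 15.29 kg; c = 2580 J/(kg·K); ΔT = 166 °C = 166.0 K.
Q = 6.547×10^6 J
6.547×10^6 J × (1 kJ / 1000 J) = 6547 kJ

6550 kJ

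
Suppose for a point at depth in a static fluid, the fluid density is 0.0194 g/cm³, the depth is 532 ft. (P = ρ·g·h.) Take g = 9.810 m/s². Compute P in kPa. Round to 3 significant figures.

Directly: P = ρgh.
ρ = 0.0194 g/cm³ = 19.40 kg/m³; h = 532 ft = 162.2 m; g = 9.810 m/s².
P = 30860 Pa  (the unit combination reduces to kg/(m·s²) = Pa)
30860 Pa × (1 kPa / 1000 Pa) = 30.86 kPa

30.9 kPa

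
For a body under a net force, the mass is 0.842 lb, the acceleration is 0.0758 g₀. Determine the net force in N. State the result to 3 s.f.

From Newton's second law: F = m·a.
m = 0.842 lb = 0.3819 kg; a = 0.0758 g₀ = 0.7433 m/s².
F = 0.2839 N

0.284 N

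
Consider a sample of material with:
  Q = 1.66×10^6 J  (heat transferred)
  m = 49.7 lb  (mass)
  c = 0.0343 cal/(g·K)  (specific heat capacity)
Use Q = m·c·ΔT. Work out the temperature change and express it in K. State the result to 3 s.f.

513 K

Rearranging Q = m·c·ΔT for ΔT: ΔT = Q/(m·c).
Q = 1.66×10^6 J; m = 49.7 lb = 22.54 kg; c = 0.0343 cal/(g·K) = 143.5 J/(kg·K).
ΔT = 513.1 K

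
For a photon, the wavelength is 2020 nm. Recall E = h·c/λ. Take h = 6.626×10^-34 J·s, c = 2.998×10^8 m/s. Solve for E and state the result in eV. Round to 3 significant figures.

0.614 eV

Directly: E = hc/λ.
λ = 2020 nm = 2.020×10^-6 m; h = 6.626×10^-34 J·s; c = 2.998×10^8 m/s.
E = 9.834×10^-20 J
9.834×10^-20 J × (1 eV / 1.602×10^-19 J) = 0.6138 eV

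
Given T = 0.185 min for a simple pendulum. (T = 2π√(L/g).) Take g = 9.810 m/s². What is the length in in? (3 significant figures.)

Rearranging: L = g·(T/2π)².
T = 0.185 min = 11.10 s; g = 9.810 m/s².
L = 30.62 m
30.62 m × (1 in / 0.02540 m) = 1205 in

1210 in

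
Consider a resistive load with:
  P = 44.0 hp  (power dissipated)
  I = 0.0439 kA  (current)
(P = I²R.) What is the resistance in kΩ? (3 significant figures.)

0.0170 kΩ

Solving P = I²R for R: R = P/I².
P = 44.0 hp = 32811 W; I = 0.0439 kA = 43.90 A.
R = 17.03 Ω
17.03 Ω × (1 kΩ / 1000 Ω) = 0.01703 kΩ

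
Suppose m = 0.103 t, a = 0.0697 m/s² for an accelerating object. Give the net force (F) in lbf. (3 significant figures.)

From Newton's second law: F = m·a.
m = 0.103 t = 103.0 kg; a = 0.0697 m/s².
F = 7.179 N  (the unit combination reduces to kg·m/s² = N)
7.179 N × (1 lbf / 4.448 N) = 1.614 lbf

1.61 lbf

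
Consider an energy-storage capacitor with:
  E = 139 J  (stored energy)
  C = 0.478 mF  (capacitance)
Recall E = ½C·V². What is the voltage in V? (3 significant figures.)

763 V

Rearranging E = ½C·V² for V: V = √(2E/C).
E = 139 J; C = 0.478 mF = 4.780×10^-4 F.
V = 762.6 V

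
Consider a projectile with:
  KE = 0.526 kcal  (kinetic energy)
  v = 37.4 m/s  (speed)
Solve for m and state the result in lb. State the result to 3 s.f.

Rearranging: m = 2·KE/v².
KE = 0.526 kcal = 2201 J; v = 37.4 m/s.
m = 3.147 kg
3.147 kg × (1 lb / 0.4536 kg) = 6.937 lb

6.94 lb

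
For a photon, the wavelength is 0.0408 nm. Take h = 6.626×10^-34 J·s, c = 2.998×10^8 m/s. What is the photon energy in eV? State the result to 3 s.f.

30400 eV

Directly: E = hc/λ.
λ = 0.0408 nm = 4.080×10^-11 m; h = 6.626×10^-34 J·s; c = 2.998×10^8 m/s.
E = 4.869×10^-15 J
4.869×10^-15 J × (1 eV / 1.602×10^-19 J) = 30389 eV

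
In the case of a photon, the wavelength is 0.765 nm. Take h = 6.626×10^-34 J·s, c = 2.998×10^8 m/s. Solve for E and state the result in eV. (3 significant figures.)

1620 eV

E is given directly by: E = hc/λ.
λ = 0.765 nm = 7.650×10^-10 m; h = 6.626×10^-34 J·s; c = 2.998×10^8 m/s.
E = 2.597×10^-16 J
2.597×10^-16 J × (1 eV / 1.602×10^-19 J) = 1621 eV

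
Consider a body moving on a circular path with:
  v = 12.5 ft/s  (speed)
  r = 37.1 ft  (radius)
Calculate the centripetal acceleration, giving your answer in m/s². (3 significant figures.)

1.28 m/s²

a is given directly by: a = v²/r.
v = 12.5 ft/s = 3.810 m/s; r = 37.1 ft = 11.31 m.
a = 1.284 m/s²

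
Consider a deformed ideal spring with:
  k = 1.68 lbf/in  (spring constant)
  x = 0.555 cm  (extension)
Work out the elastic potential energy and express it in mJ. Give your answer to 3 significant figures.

U is given directly by: U = ½kx².
k = 1.68 lbf/in = 294.2 N/m; x = 0.555 cm = 0.005550 m.
U = 0.004531 J
0.004531 J × (1 mJ / 0.001000 J) = 4.531 mJ

4.53 mJ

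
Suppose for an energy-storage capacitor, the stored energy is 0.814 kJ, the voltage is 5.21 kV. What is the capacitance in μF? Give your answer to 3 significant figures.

60.0 μF

Solving E = ½C·V² for C: C = 2E/V².
E = 0.814 kJ = 814.0 J; V = 5.21 kV = 5210 V.
C = 5.998×10^-5 F
5.998×10^-5 F × (1 μF / 1.000×10^-6 F) = 59.98 μF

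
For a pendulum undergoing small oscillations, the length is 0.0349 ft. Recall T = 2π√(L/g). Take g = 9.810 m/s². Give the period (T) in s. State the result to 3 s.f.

0.207 s

Directly: T = 2π√(L/g).
L = 0.0349 ft = 0.01064 m; g = 9.810 m/s².
T = 0.2069 s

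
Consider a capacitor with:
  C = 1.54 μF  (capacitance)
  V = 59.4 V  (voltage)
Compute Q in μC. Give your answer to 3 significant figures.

91.5 μC

Rearranging C = Q/V for Q: Q = CV.
C = 1.54 μF = 1.540×10^-6 F; V = 59.4 V.
Q = 9.148×10^-5 C
9.148×10^-5 C × (1 μC / 1.000×10^-6 C) = 91.48 μC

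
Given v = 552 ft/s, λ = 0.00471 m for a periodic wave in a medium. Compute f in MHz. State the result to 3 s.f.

Solving v = f·λ for f: f = v/λ.
v = 552 ft/s = 168.2 m/s; λ = 0.00471 m.
f = 35722 Hz
35722 Hz × (1 MHz / 1.000×10^6 Hz) = 0.03572 MHz

0.0357 MHz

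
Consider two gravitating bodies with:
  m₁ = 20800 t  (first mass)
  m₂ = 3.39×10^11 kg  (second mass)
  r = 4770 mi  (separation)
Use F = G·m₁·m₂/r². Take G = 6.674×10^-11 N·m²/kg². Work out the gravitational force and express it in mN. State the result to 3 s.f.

From Newton's law of gravitation: F = Gm₁m₂/r².
m₁ = 20800 t = 2.080×10^7 kg; m₂ = 3.39×10^11 kg; r = 4770 mi = 7.677×10^6 m; G = 6.674×10^-11 N·m²/kg².
F = 7.986×10^-6 N
7.986×10^-6 N × (1 mN / 0.001000 N) = 0.007986 mN

0.00799 mN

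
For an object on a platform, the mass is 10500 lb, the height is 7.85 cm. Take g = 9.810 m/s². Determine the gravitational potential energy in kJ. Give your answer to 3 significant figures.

3.67 kJ

PE is given directly by: PE = mgh.
m = 10500 lb = 4763 kg; h = 7.85 cm = 0.07850 m; g = 9.810 m/s².
PE = 3668 J
3668 J × (1 kJ / 1000 J) = 3.668 kJ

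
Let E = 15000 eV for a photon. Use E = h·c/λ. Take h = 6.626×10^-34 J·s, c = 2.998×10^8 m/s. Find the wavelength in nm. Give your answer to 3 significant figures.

0.0827 nm

Rearranging E = h·c/λ for λ: λ = hc/E.
E = 15000 eV = 2.403×10^-15 J; h = 6.626×10^-34 J·s; c = 2.998×10^8 m/s.
λ = 8.266×10^-11 m
8.266×10^-11 m × (1 nm / 1.000×10^-9 m) = 0.08266 nm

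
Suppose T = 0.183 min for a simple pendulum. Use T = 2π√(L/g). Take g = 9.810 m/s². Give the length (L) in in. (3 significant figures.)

Rearranging T = 2π√(L/g) for L: L = g·(T/2π)².
T = 0.183 min = 10.98 s; g = 9.810 m/s².
L = 29.96 m
29.96 m × (1 in / 0.02540 m) = 1179 in

1180 in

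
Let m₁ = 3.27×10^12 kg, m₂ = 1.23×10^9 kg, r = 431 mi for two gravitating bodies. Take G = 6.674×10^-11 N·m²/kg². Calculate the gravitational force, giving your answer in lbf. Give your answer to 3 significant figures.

0.125 lbf

F is given directly by: F = Gm₁m₂/r².
m₁ = 3.27×10^12 kg; m₂ = 1.23×10^9 kg; r = 431 mi = 6.936×10^5 m; G = 6.674×10^-11 N·m²/kg².
F = 0.5579 N
0.5579 N × (1 lbf / 4.448 N) = 0.1254 lbf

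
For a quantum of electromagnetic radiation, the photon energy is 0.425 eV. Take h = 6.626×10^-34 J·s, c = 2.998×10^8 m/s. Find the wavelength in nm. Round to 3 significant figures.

2920 nm

Rearranging: λ = hc/E.
E = 0.425 eV = 6.809×10^-20 J; h = 6.626×10^-34 J·s; c = 2.998×10^8 m/s.
λ = 2.917×10^-6 m
2.917×10^-6 m × (1 nm / 1.000×10^-9 m) = 2917 nm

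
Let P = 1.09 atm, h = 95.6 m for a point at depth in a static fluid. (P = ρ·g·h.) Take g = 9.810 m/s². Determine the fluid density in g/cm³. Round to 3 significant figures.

0.118 g/cm³

Solving P = ρ·g·h for ρ: ρ = P/(g·h).
P = 1.09 atm = 1.104×10^5 Pa; h = 95.6 m; g = 9.810 m/s².
ρ = 117.8 kg/m³
117.8 kg/m³ × (1 g/cm³ / 1000 kg/m³) = 0.1178 g/cm³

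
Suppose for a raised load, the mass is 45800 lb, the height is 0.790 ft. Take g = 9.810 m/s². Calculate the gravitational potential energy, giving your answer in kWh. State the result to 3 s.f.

0.0136 kWh

PE is given directly by: PE = mgh.
m = 45800 lb = 20775 kg; h = 0.790 ft = 0.2408 m; g = 9.810 m/s².
PE = 49073 J
49073 J × (1 kWh / 3.600×10^6 J) = 0.01363 kWh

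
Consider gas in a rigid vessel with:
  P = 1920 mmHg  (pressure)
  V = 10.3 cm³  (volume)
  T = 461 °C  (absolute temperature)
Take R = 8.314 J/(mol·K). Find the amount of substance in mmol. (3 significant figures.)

0.432 mmol

From the ideal-gas law: n = PV/(RT).
P = 1920 mmHg = 2.560×10^5 Pa; V = 10.3 cm³ = 1.030×10^-5 m³; T = 461 °C = 734.1 K; R = 8.314 J/(mol·K).
n = 4.320×10^-4 mol
4.320×10^-4 mol × (1 mmol / 0.001000 mol) = 0.4320 mmol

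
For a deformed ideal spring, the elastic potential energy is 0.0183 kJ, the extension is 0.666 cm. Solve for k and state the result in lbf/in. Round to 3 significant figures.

Rearranging: k = 2U/x².
U = 0.0183 kJ = 18.30 J; x = 0.666 cm = 0.006660 m.
k = 8.251×10^5 N/m
8.251×10^5 N/m × (1 lbf/in / 175.1 N/m) = 4712 lbf/in

4710 lbf/in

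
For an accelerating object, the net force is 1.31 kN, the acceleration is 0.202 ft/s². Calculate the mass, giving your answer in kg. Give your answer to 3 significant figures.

Rearranging: m = F/a.
F = 1.31 kN = 1310 N; a = 0.202 ft/s² = 0.06157 m/s².
m = 21277 kg

21300 kg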